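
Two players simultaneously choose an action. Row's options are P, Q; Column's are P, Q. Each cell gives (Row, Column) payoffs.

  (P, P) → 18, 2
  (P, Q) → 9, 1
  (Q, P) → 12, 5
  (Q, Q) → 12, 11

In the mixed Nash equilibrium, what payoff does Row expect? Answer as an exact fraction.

12

Column mixes with probability q on P, chosen so Row is indifferent: 18q + 9(1−q) = 12q + 12(1−q) gives q = 1/3.
Row's expected payoff (from either row, since indifferent) is 18·1/3 + 9·2/3 = 12.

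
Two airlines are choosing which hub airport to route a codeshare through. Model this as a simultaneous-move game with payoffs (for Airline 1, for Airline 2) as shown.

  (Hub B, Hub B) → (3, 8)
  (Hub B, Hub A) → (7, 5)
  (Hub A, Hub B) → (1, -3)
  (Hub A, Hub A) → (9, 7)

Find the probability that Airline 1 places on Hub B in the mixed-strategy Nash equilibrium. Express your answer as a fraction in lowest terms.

10/13

Airline 1's mix p on Hub B must make Airline 2 indifferent between Hub B and Hub A.
Airline 2's payoff from Hub B: 8p + (-3)(1−p). From Hub A: 5p + 7(1−p).
Set equal: 3p = 10(1−p) → p = 10/13.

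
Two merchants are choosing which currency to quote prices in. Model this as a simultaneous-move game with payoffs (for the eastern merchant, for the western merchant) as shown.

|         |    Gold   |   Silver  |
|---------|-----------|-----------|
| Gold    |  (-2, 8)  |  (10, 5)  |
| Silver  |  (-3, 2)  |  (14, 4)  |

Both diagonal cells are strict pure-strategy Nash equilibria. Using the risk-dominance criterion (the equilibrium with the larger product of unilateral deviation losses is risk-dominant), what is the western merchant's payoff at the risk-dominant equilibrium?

4

At both Gold: the eastern merchant loses -2 − (-3) = 1 by deviating; the western merchant loses 8 − 5 = 3. Product = 1·3 = 3.
At both Silver: the eastern merchant loses 14 − 10 = 4 by deviating; the western merchant loses 4 − 2 = 2. Product = 4·2 = 8.
8 > 3, so both Silver is risk-dominant. The western merchant's payoff there is 4.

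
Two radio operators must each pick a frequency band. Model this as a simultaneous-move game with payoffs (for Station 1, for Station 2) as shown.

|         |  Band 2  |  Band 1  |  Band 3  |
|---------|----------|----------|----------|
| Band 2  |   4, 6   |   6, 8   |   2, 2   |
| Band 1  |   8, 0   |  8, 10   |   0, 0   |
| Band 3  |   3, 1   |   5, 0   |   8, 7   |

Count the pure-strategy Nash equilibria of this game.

Both Band 1: Station 1 gets 8 (best alternative 6); Station 2 gets 10 (best alternative 0). Neither deviates — NE.
Both Band 3: Station 1 gets 8 (best alternative 2); Station 2 gets 7 (best alternative 1). Neither deviates — NE.
Both Band 2 is not a NE: Station 1 would switch to Band 1 (8 > 4).
No other cell survives both best-response checks, so there are 2 pure NE.

2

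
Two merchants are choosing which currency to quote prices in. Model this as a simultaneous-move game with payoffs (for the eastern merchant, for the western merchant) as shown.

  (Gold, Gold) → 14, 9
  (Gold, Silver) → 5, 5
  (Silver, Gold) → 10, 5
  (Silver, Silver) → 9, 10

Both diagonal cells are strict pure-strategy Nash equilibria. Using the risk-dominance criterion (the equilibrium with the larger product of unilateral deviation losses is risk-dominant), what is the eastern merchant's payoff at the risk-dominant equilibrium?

At both Gold: the eastern merchant loses 14 − 10 = 4 by deviating; the western merchant loses 9 − 5 = 4. Product = 4·4 = 16.
At both Silver: the eastern merchant loses 9 − 5 = 4 by deviating; the western merchant loses 10 − 5 = 5. Product = 4·5 = 20.
20 > 16, so both Silver is risk-dominant. The eastern merchant's payoff there is 9.

9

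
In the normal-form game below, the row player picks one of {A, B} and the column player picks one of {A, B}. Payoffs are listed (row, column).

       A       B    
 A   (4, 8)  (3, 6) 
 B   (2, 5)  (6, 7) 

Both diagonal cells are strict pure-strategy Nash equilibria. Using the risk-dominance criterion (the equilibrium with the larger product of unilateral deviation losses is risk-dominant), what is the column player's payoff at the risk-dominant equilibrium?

At both A: the row player loses 4 − 2 = 2 by deviating; the column player loses 8 − 6 = 2. Product = 2·2 = 4.
At both B: the row player loses 6 − 3 = 3 by deviating; the column player loses 7 − 5 = 2. Product = 3·2 = 6.
6 > 4, so both B is risk-dominant. The column player's payoff there is 7.

7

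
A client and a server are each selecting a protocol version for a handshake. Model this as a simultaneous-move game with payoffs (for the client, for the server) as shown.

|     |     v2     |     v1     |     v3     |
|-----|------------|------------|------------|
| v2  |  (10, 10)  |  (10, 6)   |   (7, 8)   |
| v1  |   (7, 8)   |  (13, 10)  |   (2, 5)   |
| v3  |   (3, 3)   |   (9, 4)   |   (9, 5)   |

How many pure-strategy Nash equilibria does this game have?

3

Both v2: the client gets 10 (best alternative 7); the server gets 10 (best alternative 8). Neither deviates — NE.
Both v1: the client gets 13 (best alternative 10); the server gets 10 (best alternative 8). Neither deviates — NE.
Both v3: the client gets 9 (best alternative 7); the server gets 5 (best alternative 4). Neither deviates — NE.
(v3, v2) is not a NE: the client would switch to v2 (10 > 3).
No other cell survives both best-response checks, so there are 3 pure NE.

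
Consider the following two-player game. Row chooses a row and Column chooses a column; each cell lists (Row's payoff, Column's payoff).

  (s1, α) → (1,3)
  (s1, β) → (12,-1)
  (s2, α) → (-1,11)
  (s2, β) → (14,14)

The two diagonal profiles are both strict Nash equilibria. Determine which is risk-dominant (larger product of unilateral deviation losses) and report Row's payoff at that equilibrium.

At (s1, α): Row loses 1 − (-1) = 2 by deviating; Column loses 3 − (-1) = 4. Product = 2·4 = 8.
At (s2, β): Row loses 14 − 12 = 2 by deviating; Column loses 14 − 11 = 3. Product = 2·3 = 6.
8 > 6, so (s1, α) is risk-dominant. Row's payoff there is 1.

1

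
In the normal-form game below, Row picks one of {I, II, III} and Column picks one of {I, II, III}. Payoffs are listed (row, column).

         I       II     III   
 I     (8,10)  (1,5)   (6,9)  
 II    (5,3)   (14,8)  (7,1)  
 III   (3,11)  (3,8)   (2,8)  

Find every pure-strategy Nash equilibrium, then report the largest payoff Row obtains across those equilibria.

14

Both I is a pure NE (Row: 8 ≥ 5; Column: 10 ≥ 9). Row gets 8.
Both II is a pure NE (Row: 14 ≥ 3; Column: 8 ≥ 3). Row gets 14.
Every other cell has a profitable deviation for at least one player. Highest of {8, 14} is 14.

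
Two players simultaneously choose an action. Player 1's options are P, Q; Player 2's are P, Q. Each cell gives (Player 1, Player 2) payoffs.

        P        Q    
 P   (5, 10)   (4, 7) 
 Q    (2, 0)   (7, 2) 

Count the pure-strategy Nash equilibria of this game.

Both P: Player 1 gets 5 (best alternative 2); Player 2 gets 10 (best alternative 7). Neither deviates — NE.
Both Q: Player 1 gets 7 (best alternative 4); Player 2 gets 2 (best alternative 0). Neither deviates — NE.
(P, Q) is not a NE: Player 1 would switch to Q (7 > 4).
No other cell survives both best-response checks, so there are 2 pure NE.

2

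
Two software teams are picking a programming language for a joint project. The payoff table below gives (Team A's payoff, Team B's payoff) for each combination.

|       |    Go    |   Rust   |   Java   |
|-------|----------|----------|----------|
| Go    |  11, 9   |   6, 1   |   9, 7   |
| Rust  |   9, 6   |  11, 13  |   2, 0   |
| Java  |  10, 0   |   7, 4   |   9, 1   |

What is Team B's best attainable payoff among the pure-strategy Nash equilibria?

13

Both Go is a pure NE (Team A: 11 ≥ 10; Team B: 9 ≥ 7). Team B gets 9.
Both Rust is a pure NE (Team A: 11 ≥ 7; Team B: 13 ≥ 6). Team B gets 13.
Every other cell has a profitable deviation for at least one player. Highest of {9, 13} is 13.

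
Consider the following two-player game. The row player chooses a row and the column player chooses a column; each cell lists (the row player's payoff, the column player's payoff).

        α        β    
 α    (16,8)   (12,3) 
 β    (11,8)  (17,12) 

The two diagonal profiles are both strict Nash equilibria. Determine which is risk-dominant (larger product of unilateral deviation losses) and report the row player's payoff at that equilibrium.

16

At both α: the row player loses 16 − 11 = 5 by deviating; the column player loses 8 − 3 = 5. Product = 5·5 = 25.
At both β: the row player loses 17 − 12 = 5 by deviating; the column player loses 12 − 8 = 4. Product = 5·4 = 20.
25 > 20, so both α is risk-dominant. The row player's payoff there is 16.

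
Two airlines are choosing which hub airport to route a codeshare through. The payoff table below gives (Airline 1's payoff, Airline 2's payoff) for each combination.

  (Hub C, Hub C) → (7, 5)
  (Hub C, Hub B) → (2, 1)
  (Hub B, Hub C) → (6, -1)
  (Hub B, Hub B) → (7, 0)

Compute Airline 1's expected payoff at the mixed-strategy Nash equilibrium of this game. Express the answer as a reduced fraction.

37/6

Airline 2 mixes with probability q on Hub C, chosen so Airline 1 is indifferent: 7q + 2(1−q) = 6q + 7(1−q) gives q = 5/6.
Airline 1's expected payoff (from either row, since indifferent) is 7·5/6 + 2·1/6 = 37/6.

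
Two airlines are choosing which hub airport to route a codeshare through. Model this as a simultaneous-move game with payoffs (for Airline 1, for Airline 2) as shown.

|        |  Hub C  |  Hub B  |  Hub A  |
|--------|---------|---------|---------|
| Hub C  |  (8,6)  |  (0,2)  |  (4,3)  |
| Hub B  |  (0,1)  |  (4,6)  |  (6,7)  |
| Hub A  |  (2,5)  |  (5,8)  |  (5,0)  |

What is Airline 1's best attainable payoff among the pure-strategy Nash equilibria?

8

Both Hub C is a pure NE (Airline 1: 8 ≥ 2; Airline 2: 6 ≥ 3). Airline 1 gets 8.
(Hub B, Hub A) is a pure NE (Airline 1: 6 ≥ 5; Airline 2: 7 ≥ 6). Airline 1 gets 6.
(Hub A, Hub B) is a pure NE (Airline 1: 5 ≥ 4; Airline 2: 8 ≥ 5). Airline 1 gets 5.
Every other cell has a profitable deviation for at least one player. Highest of {8, 6, 5} is 8.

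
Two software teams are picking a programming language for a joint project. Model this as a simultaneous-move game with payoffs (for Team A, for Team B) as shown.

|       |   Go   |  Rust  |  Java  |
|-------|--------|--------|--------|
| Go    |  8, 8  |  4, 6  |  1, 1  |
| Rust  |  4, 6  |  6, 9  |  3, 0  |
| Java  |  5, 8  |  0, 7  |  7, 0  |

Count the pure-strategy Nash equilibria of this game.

2

Both Go: Team A gets 8 (best alternative 5); Team B gets 8 (best alternative 6). Neither deviates — NE.
Both Rust: Team A gets 6 (best alternative 4); Team B gets 9 (best alternative 6). Neither deviates — NE.
Both Java is not a NE: Team B would switch to Go (8 > 0).
No other cell survives both best-response checks, so there are 2 pure NE.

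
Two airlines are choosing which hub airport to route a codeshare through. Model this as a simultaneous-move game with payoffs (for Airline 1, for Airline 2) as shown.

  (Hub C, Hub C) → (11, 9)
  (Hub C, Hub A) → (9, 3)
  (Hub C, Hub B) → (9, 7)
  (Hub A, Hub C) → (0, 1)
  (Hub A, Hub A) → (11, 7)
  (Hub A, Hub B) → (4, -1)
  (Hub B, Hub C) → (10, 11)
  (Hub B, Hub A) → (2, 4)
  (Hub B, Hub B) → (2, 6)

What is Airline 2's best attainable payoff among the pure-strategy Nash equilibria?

Both Hub C is a pure NE (Airline 1: 11 ≥ 10; Airline 2: 9 ≥ 7). Airline 2 gets 9.
Both Hub A is a pure NE (Airline 1: 11 ≥ 9; Airline 2: 7 ≥ 1). Airline 2 gets 7.
Every other cell has a profitable deviation for at least one player. Highest of {9, 7} is 9.

9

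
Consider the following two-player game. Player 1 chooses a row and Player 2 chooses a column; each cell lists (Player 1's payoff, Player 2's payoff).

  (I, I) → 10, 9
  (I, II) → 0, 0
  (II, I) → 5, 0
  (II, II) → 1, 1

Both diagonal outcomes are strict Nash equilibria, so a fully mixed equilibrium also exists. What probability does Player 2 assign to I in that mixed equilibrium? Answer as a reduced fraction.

1/6

Player 2's mix q on I must make Player 1 indifferent between I and II.
Player 1's payoff from I: 10q + 0(1−q). From II: 5q + 1(1−q).
Set equal: 5q = 1(1−q) → q = 1/6.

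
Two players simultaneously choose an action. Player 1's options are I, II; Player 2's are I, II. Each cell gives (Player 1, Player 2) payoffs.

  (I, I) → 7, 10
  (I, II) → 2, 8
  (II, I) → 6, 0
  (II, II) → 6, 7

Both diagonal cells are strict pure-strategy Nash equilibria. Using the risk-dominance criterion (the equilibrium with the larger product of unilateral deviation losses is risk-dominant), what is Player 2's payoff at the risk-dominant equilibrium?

At both I: Player 1 loses 7 − 6 = 1 by deviating; Player 2 loses 10 − 8 = 2. Product = 1·2 = 2.
At both II: Player 1 loses 6 − 2 = 4 by deviating; Player 2 loses 7 − 0 = 7. Product = 4·7 = 28.
28 > 2, so both II is risk-dominant. Player 2's payoff there is 7.

7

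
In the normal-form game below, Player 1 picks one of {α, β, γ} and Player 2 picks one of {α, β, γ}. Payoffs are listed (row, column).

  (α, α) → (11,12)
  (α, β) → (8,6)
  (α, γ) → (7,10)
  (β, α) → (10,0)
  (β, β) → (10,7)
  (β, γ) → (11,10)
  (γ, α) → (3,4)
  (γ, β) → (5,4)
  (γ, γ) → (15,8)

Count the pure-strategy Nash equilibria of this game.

2

Both α: Player 1 gets 11 (best alternative 10); Player 2 gets 12 (best alternative 10). Neither deviates — NE.
Both γ: Player 1 gets 15 (best alternative 11); Player 2 gets 8 (best alternative 4). Neither deviates — NE.
Both β is not a NE: Player 2 would switch to γ (10 > 7).
No other cell survives both best-response checks, so there are 2 pure NE.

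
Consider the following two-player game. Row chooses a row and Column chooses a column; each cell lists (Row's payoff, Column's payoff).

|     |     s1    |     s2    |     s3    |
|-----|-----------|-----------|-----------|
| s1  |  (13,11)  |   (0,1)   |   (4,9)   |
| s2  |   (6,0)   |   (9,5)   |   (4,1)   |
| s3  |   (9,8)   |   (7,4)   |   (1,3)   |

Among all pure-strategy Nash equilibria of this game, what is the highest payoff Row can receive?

Both s1 is a pure NE (Row: 13 ≥ 9; Column: 11 ≥ 9). Row gets 13.
Both s2 is a pure NE (Row: 9 ≥ 7; Column: 5 ≥ 1). Row gets 9.
Every other cell has a profitable deviation for at least one player. Highest of {13, 9} is 13.

13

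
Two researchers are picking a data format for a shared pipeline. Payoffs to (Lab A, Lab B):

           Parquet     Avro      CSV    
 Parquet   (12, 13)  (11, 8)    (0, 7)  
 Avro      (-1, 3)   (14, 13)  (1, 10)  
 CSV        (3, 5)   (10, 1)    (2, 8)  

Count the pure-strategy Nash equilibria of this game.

3

Both Parquet: Lab A gets 12 (best alternative 3); Lab B gets 13 (best alternative 8). Neither deviates — NE.
Both Avro: Lab A gets 14 (best alternative 11); Lab B gets 13 (best alternative 10). Neither deviates — NE.
Both CSV: Lab A gets 2 (best alternative 1); Lab B gets 8 (best alternative 5). Neither deviates — NE.
(Parquet, Avro) is not a NE: Lab A would switch to Avro (14 > 11).
No other cell survives both best-response checks, so there are 3 pure NE.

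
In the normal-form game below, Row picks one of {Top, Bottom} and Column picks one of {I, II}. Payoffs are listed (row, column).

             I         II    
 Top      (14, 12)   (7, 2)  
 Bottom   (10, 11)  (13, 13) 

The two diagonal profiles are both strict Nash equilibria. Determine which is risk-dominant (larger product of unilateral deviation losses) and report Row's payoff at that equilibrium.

14

At (Top, I): Row loses 14 − 10 = 4 by deviating; Column loses 12 − 2 = 10. Product = 4·10 = 40.
At (Bottom, II): Row loses 13 − 7 = 6 by deviating; Column loses 13 − 11 = 2. Product = 6·2 = 12.
40 > 12, so (Top, I) is risk-dominant. Row's payoff there is 14.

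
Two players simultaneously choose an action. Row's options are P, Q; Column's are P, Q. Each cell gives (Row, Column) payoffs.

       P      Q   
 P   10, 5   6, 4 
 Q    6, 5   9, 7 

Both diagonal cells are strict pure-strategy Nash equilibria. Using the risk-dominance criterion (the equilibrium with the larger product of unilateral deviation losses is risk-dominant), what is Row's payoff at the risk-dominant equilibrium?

At both P: Row loses 10 − 6 = 4 by deviating; Column loses 5 − 4 = 1. Product = 4·1 = 4.
At both Q: Row loses 9 − 6 = 3 by deviating; Column loses 7 − 5 = 2. Product = 3·2 = 6.
6 > 4, so both Q is risk-dominant. Row's payoff there is 9.

9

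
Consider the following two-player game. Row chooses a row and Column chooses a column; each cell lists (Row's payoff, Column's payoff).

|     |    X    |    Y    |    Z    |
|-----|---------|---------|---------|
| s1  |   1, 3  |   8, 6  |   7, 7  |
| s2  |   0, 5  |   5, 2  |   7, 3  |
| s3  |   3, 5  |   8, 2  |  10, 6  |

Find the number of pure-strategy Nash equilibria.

1

(s3, Z): Row gets 10 (best alternative 7); Column gets 6 (best alternative 5). Neither deviates — NE.
(s1, X) is not a NE: Row would switch to s3 (3 > 1).
No other cell survives both best-response checks, so there is 1 pure NE.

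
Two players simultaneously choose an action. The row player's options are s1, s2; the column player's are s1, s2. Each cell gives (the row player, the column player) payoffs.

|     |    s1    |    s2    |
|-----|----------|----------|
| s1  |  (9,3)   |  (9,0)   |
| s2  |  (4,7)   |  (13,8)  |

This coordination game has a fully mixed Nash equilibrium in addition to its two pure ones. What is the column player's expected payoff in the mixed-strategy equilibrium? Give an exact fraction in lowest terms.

The row player mixes with probability p on s1, chosen so the column player is indifferent: 3p + 7(1−p) = 0p + 8(1−p) gives p = 1/4.
The column player's expected payoff is 3·1/4 + 7·3/4 = 6.

6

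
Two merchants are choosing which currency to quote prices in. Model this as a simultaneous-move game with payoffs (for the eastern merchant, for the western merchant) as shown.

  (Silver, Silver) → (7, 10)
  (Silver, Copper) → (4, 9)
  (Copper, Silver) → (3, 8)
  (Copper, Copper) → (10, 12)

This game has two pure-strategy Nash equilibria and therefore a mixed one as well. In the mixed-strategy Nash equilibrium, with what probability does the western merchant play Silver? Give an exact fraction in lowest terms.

The western merchant's mix q on Silver must make the eastern merchant indifferent between Silver and Copper.
The eastern merchant's payoff from Silver: 7q + 4(1−q). From Copper: 3q + 10(1−q).
Set equal: 4q = 6(1−q) → q = 6/10 = 3/5.

3/5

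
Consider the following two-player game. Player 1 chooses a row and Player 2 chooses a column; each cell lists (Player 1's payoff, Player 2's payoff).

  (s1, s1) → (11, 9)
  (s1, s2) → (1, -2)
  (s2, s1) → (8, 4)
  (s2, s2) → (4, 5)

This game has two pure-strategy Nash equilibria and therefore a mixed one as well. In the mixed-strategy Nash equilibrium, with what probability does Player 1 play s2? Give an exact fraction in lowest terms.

11/12

Player 1's mix p on s1 must make Player 2 indifferent between s1 and s2.
Player 2's payoff from s1: 9p + 4(1−p). From s2: (-2)p + 5(1−p).
Set equal: 11p = 1(1−p) → p = 1/12.
Probability on s2 is 1 − 1/12 = 11/12.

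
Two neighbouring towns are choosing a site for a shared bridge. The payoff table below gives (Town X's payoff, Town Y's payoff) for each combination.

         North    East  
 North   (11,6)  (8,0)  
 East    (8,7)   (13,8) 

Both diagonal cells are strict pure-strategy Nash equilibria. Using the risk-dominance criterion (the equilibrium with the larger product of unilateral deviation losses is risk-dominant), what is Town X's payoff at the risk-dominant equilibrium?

11

At both North: Town X loses 11 − 8 = 3 by deviating; Town Y loses 6 − 0 = 6. Product = 3·6 = 18.
At both East: Town X loses 13 − 8 = 5 by deviating; Town Y loses 8 − 7 = 1. Product = 5·1 = 5.
18 > 5, so both North is risk-dominant. Town X's payoff there is 11.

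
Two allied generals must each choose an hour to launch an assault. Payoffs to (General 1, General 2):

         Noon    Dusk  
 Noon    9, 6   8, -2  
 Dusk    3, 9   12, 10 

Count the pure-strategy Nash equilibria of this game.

Both Noon: General 1 gets 9 (best alternative 3); General 2 gets 6 (best alternative -2). Neither deviates — NE.
Both Dusk: General 1 gets 12 (best alternative 8); General 2 gets 10 (best alternative 9). Neither deviates — NE.
(Dusk, Noon) is not a NE: General 1 would switch to Noon (9 > 3).
No other cell survives both best-response checks, so there are 2 pure NE.

2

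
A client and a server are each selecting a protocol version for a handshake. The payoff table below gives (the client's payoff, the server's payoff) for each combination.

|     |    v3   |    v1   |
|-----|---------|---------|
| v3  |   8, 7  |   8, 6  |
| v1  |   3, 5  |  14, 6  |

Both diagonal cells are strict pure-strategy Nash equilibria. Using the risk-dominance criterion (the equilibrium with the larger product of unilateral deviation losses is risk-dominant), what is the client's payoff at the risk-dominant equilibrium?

At both v3: the client loses 8 − 3 = 5 by deviating; the server loses 7 − 6 = 1. Product = 5·1 = 5.
At both v1: the client loses 14 − 8 = 6 by deviating; the server loses 6 − 5 = 1. Product = 6·1 = 6.
6 > 5, so both v1 is risk-dominant. The client's payoff there is 14.

14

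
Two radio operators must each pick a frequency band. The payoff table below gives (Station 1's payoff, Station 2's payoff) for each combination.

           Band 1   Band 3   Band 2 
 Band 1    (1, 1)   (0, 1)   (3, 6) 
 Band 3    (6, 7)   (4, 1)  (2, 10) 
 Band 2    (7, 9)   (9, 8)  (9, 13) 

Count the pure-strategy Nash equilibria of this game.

1

Both Band 2: Station 1 gets 9 (best alternative 3); Station 2 gets 13 (best alternative 9). Neither deviates — NE.
Both Band 1 is not a NE: Station 1 would switch to Band 2 (7 > 1).
No other cell survives both best-response checks, so there is 1 pure NE.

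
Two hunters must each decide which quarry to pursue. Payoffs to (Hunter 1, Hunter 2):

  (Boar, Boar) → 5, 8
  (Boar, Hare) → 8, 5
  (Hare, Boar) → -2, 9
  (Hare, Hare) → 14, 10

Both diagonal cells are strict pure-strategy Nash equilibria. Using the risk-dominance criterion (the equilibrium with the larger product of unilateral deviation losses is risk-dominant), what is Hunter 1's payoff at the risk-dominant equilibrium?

At both Boar: Hunter 1 loses 5 − (-2) = 7 by deviating; Hunter 2 loses 8 − 5 = 3. Product = 7·3 = 21.
At both Hare: Hunter 1 loses 14 − 8 = 6 by deviating; Hunter 2 loses 10 − 9 = 1. Product = 6·1 = 6.
21 > 6, so both Boar is risk-dominant. Hunter 1's payoff there is 5.

5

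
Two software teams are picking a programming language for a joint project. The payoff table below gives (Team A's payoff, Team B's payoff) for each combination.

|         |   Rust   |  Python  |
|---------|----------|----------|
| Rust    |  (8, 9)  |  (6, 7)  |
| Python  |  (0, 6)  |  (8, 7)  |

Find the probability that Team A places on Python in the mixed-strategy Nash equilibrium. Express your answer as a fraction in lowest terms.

2/3

Team A's mix p on Rust must make Team B indifferent between Rust and Python.
Team B's payoff from Rust: 9p + 6(1−p). From Python: 7p + 7(1−p).
Set equal: 2p = 1(1−p) → p = 1/3.
Probability on Python is 1 − 1/3 = 2/3.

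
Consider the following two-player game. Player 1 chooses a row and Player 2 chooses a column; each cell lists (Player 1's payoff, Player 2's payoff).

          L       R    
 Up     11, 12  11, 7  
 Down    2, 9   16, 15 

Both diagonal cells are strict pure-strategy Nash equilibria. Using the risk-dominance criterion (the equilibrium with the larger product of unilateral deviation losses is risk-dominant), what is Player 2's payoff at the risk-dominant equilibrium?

12

At (Up, L): Player 1 loses 11 − 2 = 9 by deviating; Player 2 loses 12 − 7 = 5. Product = 9·5 = 45.
At (Down, R): Player 1 loses 16 − 11 = 5 by deviating; Player 2 loses 15 − 9 = 6. Product = 5·6 = 30.
45 > 30, so (Up, L) is risk-dominant. Player 2's payoff there is 12.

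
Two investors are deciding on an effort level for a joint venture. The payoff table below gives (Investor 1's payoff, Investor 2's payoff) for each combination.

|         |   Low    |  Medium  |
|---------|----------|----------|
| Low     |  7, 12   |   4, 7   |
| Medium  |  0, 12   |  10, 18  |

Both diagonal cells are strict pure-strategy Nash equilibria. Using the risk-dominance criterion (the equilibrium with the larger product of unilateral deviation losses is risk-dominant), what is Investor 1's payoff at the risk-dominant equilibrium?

10

At both Low: Investor 1 loses 7 − 0 = 7 by deviating; Investor 2 loses 12 − 7 = 5. Product = 7·5 = 35.
At both Medium: Investor 1 loses 10 − 4 = 6 by deviating; Investor 2 loses 18 − 12 = 6. Product = 6·6 = 36.
36 > 35, so both Medium is risk-dominant. Investor 1's payoff there is 10.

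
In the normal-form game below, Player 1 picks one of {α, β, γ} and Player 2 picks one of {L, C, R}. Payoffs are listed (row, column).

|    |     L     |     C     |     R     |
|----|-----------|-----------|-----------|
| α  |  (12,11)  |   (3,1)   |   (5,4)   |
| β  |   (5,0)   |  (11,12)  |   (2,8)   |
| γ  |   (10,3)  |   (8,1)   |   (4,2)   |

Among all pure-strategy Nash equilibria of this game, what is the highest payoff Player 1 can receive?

(α, L) is a pure NE (Player 1: 12 ≥ 10; Player 2: 11 ≥ 4). Player 1 gets 12.
(β, C) is a pure NE (Player 1: 11 ≥ 8; Player 2: 12 ≥ 8). Player 1 gets 11.
Every other cell has a profitable deviation for at least one player. Highest of {12, 11} is 12.

12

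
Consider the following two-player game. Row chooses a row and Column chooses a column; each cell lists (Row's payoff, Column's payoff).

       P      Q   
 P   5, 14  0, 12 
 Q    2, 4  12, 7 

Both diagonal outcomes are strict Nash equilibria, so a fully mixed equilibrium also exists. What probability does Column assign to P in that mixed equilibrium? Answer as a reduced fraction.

4/5

Column's mix q on P must make Row indifferent between P and Q.
Row's payoff from P: 5q + 0(1−q). From Q: 2q + 12(1−q).
Set equal: 3q = 12(1−q) → q = 12/15 = 4/5.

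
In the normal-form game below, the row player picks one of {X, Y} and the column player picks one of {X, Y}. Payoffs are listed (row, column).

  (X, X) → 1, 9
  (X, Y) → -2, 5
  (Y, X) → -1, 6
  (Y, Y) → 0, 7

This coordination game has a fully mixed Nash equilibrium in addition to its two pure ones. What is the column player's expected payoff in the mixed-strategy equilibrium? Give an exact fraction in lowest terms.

The row player mixes with probability p on X, chosen so the column player is indifferent: 9p + 6(1−p) = 5p + 7(1−p) gives p = 1/5.
The column player's expected payoff is 9·1/5 + 6·4/5 = 33/5.

33/5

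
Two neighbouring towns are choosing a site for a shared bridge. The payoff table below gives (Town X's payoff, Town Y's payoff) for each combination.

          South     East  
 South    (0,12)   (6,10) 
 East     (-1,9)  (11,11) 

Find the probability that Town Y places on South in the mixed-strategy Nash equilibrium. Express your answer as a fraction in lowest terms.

Town Y's mix q on South must make Town X indifferent between South and East.
Town X's payoff from South: 0q + 6(1−q). From East: (-1)q + 11(1−q).
Set equal: 1q = 5(1−q) → q = 5/6.

5/6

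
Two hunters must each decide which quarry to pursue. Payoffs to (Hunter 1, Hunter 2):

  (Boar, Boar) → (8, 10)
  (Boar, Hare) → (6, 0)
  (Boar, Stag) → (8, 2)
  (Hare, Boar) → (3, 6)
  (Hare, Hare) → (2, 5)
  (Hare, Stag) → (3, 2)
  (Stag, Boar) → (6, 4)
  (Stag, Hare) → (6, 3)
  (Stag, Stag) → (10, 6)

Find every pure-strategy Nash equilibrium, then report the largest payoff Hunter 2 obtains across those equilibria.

10

Both Boar is a pure NE (Hunter 1: 8 ≥ 6; Hunter 2: 10 ≥ 2). Hunter 2 gets 10.
Both Stag is a pure NE (Hunter 1: 10 ≥ 8; Hunter 2: 6 ≥ 4). Hunter 2 gets 6.
Every other cell has a profitable deviation for at least one player. Highest of {10, 6} is 10.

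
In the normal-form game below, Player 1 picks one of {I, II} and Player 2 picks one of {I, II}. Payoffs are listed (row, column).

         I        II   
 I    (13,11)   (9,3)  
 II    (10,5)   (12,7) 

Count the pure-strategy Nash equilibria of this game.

Both I: Player 1 gets 13 (best alternative 10); Player 2 gets 11 (best alternative 3). Neither deviates — NE.
Both II: Player 1 gets 12 (best alternative 9); Player 2 gets 7 (best alternative 5). Neither deviates — NE.
(II, I) is not a NE: Player 1 would switch to I (13 > 10).
No other cell survives both best-response checks, so there are 2 pure NE.

2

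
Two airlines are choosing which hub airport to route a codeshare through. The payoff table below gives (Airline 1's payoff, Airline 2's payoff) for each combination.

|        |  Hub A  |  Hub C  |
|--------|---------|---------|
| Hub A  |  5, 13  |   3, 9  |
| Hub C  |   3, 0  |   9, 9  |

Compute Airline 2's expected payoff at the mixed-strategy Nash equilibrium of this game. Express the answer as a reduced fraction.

Airline 1 mixes with probability p on Hub A, chosen so Airline 2 is indifferent: 13p + 0(1−p) = 9p + 9(1−p) gives p = 9/13.
Airline 2's expected payoff is 13·9/13 + 0·4/13 = 9.

9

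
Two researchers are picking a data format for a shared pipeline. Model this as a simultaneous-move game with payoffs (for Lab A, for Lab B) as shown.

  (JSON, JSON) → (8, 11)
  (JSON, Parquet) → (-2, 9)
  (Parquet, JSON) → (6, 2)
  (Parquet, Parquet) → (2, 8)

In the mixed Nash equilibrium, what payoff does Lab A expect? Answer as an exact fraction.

Lab B mixes with probability q on JSON, chosen so Lab A is indifferent: 8q + (-2)(1−q) = 6q + 2(1−q) gives q = 2/3.
Lab A's expected payoff (from either row, since indifferent) is 8·2/3 + (-2)·1/3 = 14/3.

14/3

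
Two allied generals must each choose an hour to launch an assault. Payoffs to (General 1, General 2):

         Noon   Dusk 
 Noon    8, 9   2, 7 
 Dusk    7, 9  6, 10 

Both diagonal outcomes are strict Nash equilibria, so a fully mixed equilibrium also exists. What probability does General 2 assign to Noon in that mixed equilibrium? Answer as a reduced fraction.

General 2's mix q on Noon must make General 1 indifferent between Noon and Dusk.
General 1's payoff from Noon: 8q + 2(1−q). From Dusk: 7q + 6(1−q).
Set equal: 1q = 4(1−q) → q = 4/5.

4/5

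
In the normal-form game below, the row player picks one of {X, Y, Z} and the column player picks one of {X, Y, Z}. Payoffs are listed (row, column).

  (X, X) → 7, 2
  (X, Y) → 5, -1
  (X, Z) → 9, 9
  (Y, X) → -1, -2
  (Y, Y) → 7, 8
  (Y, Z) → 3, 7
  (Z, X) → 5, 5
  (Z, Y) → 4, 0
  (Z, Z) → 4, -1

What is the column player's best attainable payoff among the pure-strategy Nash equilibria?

(X, Z) is a pure NE (the row player: 9 ≥ 4; the column player: 9 ≥ 2). The column player gets 9.
Both Y is a pure NE (the row player: 7 ≥ 5; the column player: 8 ≥ 7). The column player gets 8.
Every other cell has a profitable deviation for at least one player. Highest of {9, 8} is 9.

9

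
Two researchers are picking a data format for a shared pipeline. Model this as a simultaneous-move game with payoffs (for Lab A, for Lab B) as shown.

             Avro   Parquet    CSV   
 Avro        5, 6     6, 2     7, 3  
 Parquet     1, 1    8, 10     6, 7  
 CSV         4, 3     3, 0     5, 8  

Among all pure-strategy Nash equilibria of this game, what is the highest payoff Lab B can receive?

Both Avro is a pure NE (Lab A: 5 ≥ 4; Lab B: 6 ≥ 3). Lab B gets 6.
Both Parquet is a pure NE (Lab A: 8 ≥ 6; Lab B: 10 ≥ 7). Lab B gets 10.
Every other cell has a profitable deviation for at least one player. Highest of {6, 10} is 10.

10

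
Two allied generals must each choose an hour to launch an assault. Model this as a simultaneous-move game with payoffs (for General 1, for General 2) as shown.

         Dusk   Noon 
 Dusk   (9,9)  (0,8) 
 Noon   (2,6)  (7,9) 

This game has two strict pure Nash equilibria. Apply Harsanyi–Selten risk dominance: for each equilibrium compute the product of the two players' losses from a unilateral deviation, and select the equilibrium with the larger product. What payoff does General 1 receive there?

7

At both Dusk: General 1 loses 9 − 2 = 7 by deviating; General 2 loses 9 − 8 = 1. Product = 7·1 = 7.
At both Noon: General 1 loses 7 − 0 = 7 by deviating; General 2 loses 9 − 6 = 3. Product = 7·3 = 21.
21 > 7, so both Noon is risk-dominant. General 1's payoff there is 7.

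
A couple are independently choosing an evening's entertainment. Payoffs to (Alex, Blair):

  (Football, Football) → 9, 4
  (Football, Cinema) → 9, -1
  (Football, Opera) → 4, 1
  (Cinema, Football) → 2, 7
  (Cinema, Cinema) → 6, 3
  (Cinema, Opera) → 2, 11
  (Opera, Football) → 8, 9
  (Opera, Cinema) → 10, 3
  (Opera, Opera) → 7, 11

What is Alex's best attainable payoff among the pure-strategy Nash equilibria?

9

Both Football is a pure NE (Alex: 9 ≥ 8; Blair: 4 ≥ 1). Alex gets 9.
Both Opera is a pure NE (Alex: 7 ≥ 4; Blair: 11 ≥ 9). Alex gets 7.
Every other cell has a profitable deviation for at least one player. Highest of {9, 7} is 9.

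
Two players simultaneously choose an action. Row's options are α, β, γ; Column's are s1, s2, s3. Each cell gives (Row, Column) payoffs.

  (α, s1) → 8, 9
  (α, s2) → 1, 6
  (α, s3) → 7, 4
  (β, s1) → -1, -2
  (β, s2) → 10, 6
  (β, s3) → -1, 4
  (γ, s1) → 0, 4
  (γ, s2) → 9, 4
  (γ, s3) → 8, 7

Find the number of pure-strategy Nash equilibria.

(α, s1): Row gets 8 (best alternative 0); Column gets 9 (best alternative 6). Neither deviates — NE.
(β, s2): Row gets 10 (best alternative 9); Column gets 6 (best alternative 4). Neither deviates — NE.
(γ, s3): Row gets 8 (best alternative 7); Column gets 7 (best alternative 4). Neither deviates — NE.
(β, s1) is not a NE: Row would switch to α (8 > -1).
No other cell survives both best-response checks, so there are 3 pure NE.

3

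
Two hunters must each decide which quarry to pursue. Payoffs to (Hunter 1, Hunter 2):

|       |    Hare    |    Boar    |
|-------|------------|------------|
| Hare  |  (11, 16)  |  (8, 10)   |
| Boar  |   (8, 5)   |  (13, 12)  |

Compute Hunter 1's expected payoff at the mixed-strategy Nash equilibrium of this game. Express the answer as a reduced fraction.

79/8

Hunter 2 mixes with probability q on Hare, chosen so Hunter 1 is indifferent: 11q + 8(1−q) = 8q + 13(1−q) gives q = 5/8.
Hunter 1's expected payoff (from either row, since indifferent) is 11·5/8 + 8·3/8 = 79/8.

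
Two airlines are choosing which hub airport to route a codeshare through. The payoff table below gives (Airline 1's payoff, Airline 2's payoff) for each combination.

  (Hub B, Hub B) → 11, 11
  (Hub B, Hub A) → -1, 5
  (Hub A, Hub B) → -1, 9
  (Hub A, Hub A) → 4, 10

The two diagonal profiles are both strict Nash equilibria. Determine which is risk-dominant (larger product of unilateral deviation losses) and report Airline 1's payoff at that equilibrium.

At both Hub B: Airline 1 loses 11 − (-1) = 12 by deviating; Airline 2 loses 11 − 5 = 6. Product = 12·6 = 72.
At both Hub A: Airline 1 loses 4 − (-1) = 5 by deviating; Airline 2 loses 10 − 9 = 1. Product = 5·1 = 5.
72 > 5, so both Hub B is risk-dominant. Airline 1's payoff there is 11.

11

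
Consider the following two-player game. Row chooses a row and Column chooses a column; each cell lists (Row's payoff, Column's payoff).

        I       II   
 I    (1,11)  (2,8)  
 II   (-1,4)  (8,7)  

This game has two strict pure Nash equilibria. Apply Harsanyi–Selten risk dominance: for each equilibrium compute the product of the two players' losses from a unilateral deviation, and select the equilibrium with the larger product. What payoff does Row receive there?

8

At both I: Row loses 1 − (-1) = 2 by deviating; Column loses 11 − 8 = 3. Product = 2·3 = 6.
At both II: Row loses 8 − 2 = 6 by deviating; Column loses 7 − 4 = 3. Product = 6·3 = 18.
18 > 6, so both II is risk-dominant. Row's payoff there is 8.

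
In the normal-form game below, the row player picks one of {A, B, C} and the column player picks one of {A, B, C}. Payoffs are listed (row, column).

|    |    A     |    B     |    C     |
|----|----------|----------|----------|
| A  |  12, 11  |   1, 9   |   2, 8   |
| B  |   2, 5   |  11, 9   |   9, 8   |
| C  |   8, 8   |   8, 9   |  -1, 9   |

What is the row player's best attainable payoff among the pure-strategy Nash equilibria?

12

Both A is a pure NE (the row player: 12 ≥ 8; the column player: 11 ≥ 9). The row player gets 12.
Both B is a pure NE (the row player: 11 ≥ 8; the column player: 9 ≥ 8). The row player gets 11.
Every other cell has a profitable deviation for at least one player. Highest of {12, 11} is 12.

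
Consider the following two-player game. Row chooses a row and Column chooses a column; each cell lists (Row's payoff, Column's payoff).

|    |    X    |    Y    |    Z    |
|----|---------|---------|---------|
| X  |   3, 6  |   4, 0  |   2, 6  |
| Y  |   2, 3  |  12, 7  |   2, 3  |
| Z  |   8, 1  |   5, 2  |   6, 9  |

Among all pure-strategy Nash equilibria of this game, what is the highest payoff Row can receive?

12

Both Y is a pure NE (Row: 12 ≥ 5; Column: 7 ≥ 3). Row gets 12.
Both Z is a pure NE (Row: 6 ≥ 2; Column: 9 ≥ 2). Row gets 6.
Every other cell has a profitable deviation for at least one player. Highest of {12, 6} is 12.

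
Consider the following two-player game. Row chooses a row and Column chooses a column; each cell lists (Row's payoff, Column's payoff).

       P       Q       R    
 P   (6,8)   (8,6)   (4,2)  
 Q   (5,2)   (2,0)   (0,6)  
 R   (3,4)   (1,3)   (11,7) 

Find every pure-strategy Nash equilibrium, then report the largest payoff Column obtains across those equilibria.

Both P is a pure NE (Row: 6 ≥ 5; Column: 8 ≥ 6). Column gets 8.
Both R is a pure NE (Row: 11 ≥ 4; Column: 7 ≥ 4). Column gets 7.
Every other cell has a profitable deviation for at least one player. Highest of {8, 7} is 8.

8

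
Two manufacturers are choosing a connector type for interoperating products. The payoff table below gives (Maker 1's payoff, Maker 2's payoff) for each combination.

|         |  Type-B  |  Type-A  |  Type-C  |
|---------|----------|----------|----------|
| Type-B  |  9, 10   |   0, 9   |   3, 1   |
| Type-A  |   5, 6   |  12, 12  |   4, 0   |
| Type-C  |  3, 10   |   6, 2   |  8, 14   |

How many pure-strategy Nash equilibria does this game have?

3

Both Type-B: Maker 1 gets 9 (best alternative 5); Maker 2 gets 10 (best alternative 9). Neither deviates — NE.
Both Type-A: Maker 1 gets 12 (best alternative 6); Maker 2 gets 12 (best alternative 6). Neither deviates — NE.
Both Type-C: Maker 1 gets 8 (best alternative 4); Maker 2 gets 14 (best alternative 10). Neither deviates — NE.
(Type-A, Type-C) is not a NE: Maker 1 would switch to Type-C (8 > 4).
No other cell survives both best-response checks, so there are 3 pure NE.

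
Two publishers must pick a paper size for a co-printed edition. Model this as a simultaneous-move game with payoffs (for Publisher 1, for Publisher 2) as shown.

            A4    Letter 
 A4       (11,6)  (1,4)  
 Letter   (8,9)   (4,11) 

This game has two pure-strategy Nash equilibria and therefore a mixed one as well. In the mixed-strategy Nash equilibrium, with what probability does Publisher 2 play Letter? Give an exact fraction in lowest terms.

Publisher 2's mix q on A4 must make Publisher 1 indifferent between A4 and Letter.
Publisher 1's payoff from A4: 11q + 1(1−q). From Letter: 8q + 4(1−q).
Set equal: 3q = 3(1−q) → q = 3/6 = 1/2.
Probability on Letter is 1 − 1/2 = 1/2.

1/2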